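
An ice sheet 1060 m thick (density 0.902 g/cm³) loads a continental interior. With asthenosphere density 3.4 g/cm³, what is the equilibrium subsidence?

281 m

Balancing pressure at the compensation depth: the ice load ρ_ice t is balanced by mantle displaced below, ρ_m s.
s = t ρ_ice / ρ_m = 1060 m × 0.902/3.4 = 281 m.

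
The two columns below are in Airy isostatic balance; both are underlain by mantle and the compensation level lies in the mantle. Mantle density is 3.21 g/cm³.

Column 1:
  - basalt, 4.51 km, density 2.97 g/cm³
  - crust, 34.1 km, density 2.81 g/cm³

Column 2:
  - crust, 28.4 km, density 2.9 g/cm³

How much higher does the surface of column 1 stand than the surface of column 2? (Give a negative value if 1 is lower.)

For any compensation level in the mantle, the mantle terms cancel and isostasy reduces to e = (Σt_1 − Σt_2) − (Σ(ρt)_1 − Σ(ρt)_2) / ρ_m.
Σt_1 = 38.61 km; Σt_2 = 28.4 km; Σ(ρt)_1 = 109.2157; Σ(ρt)_2 = 82.36 (in km·g/cm³).
e = (38.61 − 28.4) − (109.2157 − 82.36) / 3.21 = 1.84 km.

1.84 km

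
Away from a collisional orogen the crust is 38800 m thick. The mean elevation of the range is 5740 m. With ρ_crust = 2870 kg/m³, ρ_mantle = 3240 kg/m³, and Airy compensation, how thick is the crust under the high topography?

Root depth r = h ρ_c / (ρ_m − ρ_c) = 5740 m × 2870 / 370 = 44520 m.
Total thickness = T + h + r = 38800 m + 5740 m + 44520 m = 89100 m.

89100 m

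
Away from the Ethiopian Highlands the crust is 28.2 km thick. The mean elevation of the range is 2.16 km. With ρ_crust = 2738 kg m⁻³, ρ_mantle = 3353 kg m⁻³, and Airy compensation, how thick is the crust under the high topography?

40 km

Root depth r = h ρ_c / (ρ_m − ρ_c) = 2.16 km × 2738 / 615 = 9.616 km.
Total thickness = T + h + r = 28.2 km + 2.16 km + 9.616 km = 40 km.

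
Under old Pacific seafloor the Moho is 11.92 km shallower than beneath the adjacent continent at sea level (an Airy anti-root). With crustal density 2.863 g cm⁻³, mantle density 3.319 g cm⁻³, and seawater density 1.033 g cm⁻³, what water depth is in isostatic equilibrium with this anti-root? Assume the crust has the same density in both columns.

2.97 km

Replacing a thickness d of crust by seawater at the top must be balanced by replacing crust with mantle at the base: d (ρ_c − ρ_w) = a (ρ_m − ρ_c).
d = a (ρ_m − ρ_c)/(ρ_c − ρ_w) = 11.92 km × 0.456/1.83 = 2.97 km.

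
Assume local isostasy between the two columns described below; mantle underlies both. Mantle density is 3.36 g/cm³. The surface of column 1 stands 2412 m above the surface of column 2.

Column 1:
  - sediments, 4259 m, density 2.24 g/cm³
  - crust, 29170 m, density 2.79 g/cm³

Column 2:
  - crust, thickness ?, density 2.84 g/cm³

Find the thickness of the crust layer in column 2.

Take the compensation level at the base of the deeper column (depth z_c below the surface of column 1) and equate Σ ρ_i t_i down to z_c; mantle fills any gap and the z_c terms cancel.
Column 1: 4259×2.24 + 29170×2.79 + (z_c − 33429)×3.36
Column 2: 2412×0 + x×2.84 + (z_c − 2412 − 0 − x)×3.36
The z_c×3.36 term appears on both sides and cancels. Collect the known terms of each column as K = Σ(ρt)_known − 3.36 × (depth of known layers): K_1 = 90924.46 − 3.36×33429 = −21396.98; K_2 = 0 − 3.36×(2412 + 0) = −8104.32.
Balance: K_1 = K_2 − x×(3.36 − 2.84), so x = (K_2 − K_1)/(3.36 − 2.84) = 13292.7/0.52 = 25600 m.

25600 m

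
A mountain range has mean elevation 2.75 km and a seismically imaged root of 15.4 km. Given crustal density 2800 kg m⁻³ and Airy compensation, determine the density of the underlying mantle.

Airy balance: ρ_c h = (ρ_m − ρ_c) r → ρ_m = ρ_c (1 + h/r).
ρ_m = 2800 × (1 + 2.75 km/15.4 km) = 3300 kg m⁻³.

3300 kg m⁻³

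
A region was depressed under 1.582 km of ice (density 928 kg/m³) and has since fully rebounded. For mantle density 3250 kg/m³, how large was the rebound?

0.452 km

Removing the load lets mantle flow back in; uplift u satisfies ρ_ice t = ρ_m u.
u = t ρ_ice/ρ_m = 1.582 km × 928/3250 = 0.452 km.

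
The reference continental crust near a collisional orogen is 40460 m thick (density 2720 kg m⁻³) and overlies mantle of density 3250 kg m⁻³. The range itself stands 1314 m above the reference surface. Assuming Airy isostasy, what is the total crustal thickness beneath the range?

Root depth r = h ρ_c / (ρ_m − ρ_c) = 1314 m × 2720 / 530 = 6744 m.
Total thickness = T + h + r = 40460 m + 1314 m + 6744 m = 48500 m.

48500 m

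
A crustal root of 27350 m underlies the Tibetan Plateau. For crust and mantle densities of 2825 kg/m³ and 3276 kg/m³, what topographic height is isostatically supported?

By Archimedes' principle applied to the lithosphere: ρ_c h = (ρ_m − ρ_c) r.
h = r (ρ_m − ρ_c) / ρ_c = 27350 m × (3276 − 2825) / 2825 = 4370 m.

4370 m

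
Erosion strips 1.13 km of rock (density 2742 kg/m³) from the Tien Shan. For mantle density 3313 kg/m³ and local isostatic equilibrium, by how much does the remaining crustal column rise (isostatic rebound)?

0.935 km

Unloading: uplift u = e ρ_c/ρ_m = 1.13 km × 2742/3313 = 0.935 km.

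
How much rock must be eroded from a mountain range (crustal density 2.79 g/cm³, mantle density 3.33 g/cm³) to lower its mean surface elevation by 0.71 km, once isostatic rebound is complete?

4.38 km

Net drop Δ = e − u = e − e ρ_c/ρ_m = e (ρ_m − ρ_c)/ρ_m.
e = Δ ρ_m/(ρ_m − ρ_c) = 0.71 km × 3.33/0.54 = 4.38 km.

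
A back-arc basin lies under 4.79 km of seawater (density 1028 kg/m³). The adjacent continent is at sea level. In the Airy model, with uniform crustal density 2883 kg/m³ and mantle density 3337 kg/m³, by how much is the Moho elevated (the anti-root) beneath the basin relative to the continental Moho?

19.6 km

For local isostatic compensation: replacing crust with seawater at the top is compensated by replacing crust with mantle at the base: d (ρ_c − ρ_w) = a (ρ_m − ρ_c).
a = d (ρ_c − ρ_w)/(ρ_m − ρ_c) = 4.79 km × 1855/454 = 19.6 km.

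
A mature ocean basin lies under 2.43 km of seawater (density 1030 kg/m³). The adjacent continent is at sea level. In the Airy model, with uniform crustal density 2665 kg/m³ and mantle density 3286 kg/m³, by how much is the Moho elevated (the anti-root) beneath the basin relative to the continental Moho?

6.4 km

Isostatic balance requires: replacing crust with seawater at the top is compensated by replacing crust with mantle at the base: d (ρ_c − ρ_w) = a (ρ_m − ρ_c).
a = d (ρ_c − ρ_w)/(ρ_m − ρ_c) = 2.43 km × 1635/621 = 6.4 km.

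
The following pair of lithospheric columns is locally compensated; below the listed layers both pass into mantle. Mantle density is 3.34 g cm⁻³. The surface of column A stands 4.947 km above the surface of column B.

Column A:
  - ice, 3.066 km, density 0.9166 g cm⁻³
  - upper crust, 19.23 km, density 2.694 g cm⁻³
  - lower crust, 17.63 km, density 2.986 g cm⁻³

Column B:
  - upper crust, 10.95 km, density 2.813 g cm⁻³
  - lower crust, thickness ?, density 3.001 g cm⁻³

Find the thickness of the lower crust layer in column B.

11.2 km

Take the compensation level at the base of the deeper column (depth z_c below the surface of column A) and equate Σ ρ_i t_i down to z_c; mantle fills any gap and the z_c terms cancel.
Column A: 3.066×0.9166 + 19.23×2.694 + 17.63×2.986 + (z_c − 39.926)×3.34
Column B: 4.947×0 + 10.95×2.813 + x×3.001 + (z_c − 4.947 − 10.95 − x)×3.34
The z_c×3.34 term appears on both sides and cancels. Collect the known terms of each column as K = Σ(ρt)_known − 3.34 × (depth of known layers): K_A = 107.259096 − 3.34×39.926 = −26.0937444; K_B = 30.80235 − 3.34×(4.947 + 10.95) = −22.29363.
Balance: K_A = K_B − x×(3.34 − 3.001), so x = (K_B − K_A)/(3.34 − 3.001) = 3.80011/0.339 = 11.2 km.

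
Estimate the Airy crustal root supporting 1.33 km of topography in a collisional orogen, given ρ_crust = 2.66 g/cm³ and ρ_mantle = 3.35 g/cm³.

Balancing pressure at the compensation depth: the weight of the topography is balanced by the buoyancy of the root, ρ_c h = (ρ_m − ρ_c) r.
r = h · ρ_c / (ρ_m − ρ_c) = 1.33 km × 2.66 / (3.35 − 2.66) = 5.13 km.

5.13 km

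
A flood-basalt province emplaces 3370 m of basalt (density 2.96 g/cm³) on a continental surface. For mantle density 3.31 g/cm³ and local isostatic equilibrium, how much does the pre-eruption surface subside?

3010 m

Subaerial loading: s = t ρ_load / ρ_m.
s = 3370 m × 2.96/3.31 = 3010 m.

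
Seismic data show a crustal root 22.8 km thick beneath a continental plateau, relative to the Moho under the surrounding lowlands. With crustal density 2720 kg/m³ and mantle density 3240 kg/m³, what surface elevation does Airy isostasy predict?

For local isostatic compensation: ρ_c h = (ρ_m − ρ_c) r.
h = r (ρ_m − ρ_c) / ρ_c = 22.8 km × (3240 − 2720) / 2720 = 4.36 km.

4.36 km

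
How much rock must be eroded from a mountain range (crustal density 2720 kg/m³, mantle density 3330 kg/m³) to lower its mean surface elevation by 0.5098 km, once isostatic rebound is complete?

Net drop Δ = e − u = e − e ρ_c/ρ_m = e (ρ_m − ρ_c)/ρ_m.
e = Δ ρ_m/(ρ_m − ρ_c) = 0.5098 km × 3330/610 = 2.78 km.

2.78 km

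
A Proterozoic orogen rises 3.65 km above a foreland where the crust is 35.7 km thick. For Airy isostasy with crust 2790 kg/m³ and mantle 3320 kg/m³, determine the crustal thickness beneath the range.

58.6 km

Root depth r = h ρ_c / (ρ_m − ρ_c) = 3.65 km × 2790 / 530 = 19.21 km.
Total thickness = T + h + r = 35.7 km + 3.65 km + 19.21 km = 58.6 km.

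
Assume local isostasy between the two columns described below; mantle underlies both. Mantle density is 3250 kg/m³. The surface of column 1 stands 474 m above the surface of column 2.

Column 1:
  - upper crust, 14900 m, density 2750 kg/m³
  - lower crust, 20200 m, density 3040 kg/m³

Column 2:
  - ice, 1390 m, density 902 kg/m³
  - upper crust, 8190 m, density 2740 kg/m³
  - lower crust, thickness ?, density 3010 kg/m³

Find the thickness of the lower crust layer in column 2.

Take the compensation level at the base of the deeper column (depth z_c below the surface of column 1) and equate Σ ρ_i t_i down to z_c; mantle fills any gap and the z_c terms cancel.
Column 1: 14900×2750 + 20200×3040 + (z_c − 35100)×3250
Column 2: 474×0 + 1390×902 + 8190×2740 + x×3010 + (z_c − 474 − 9580 − x)×3250
The z_c×3250 term appears on both sides and cancels. Collect the known terms of each column as K = Σ(ρt)_known − 3250 × (depth of known layers): K_1 = 102383000 − 3250×35100 = −11692000; K_2 = 23694380 − 3250×(474 + 9580) = −8981120.
Balance: K_1 = K_2 − x×(3250 − 3010), so x = (K_2 − K_1)/(3250 − 3010) = 2710880/240 = 11300 m.

11300 m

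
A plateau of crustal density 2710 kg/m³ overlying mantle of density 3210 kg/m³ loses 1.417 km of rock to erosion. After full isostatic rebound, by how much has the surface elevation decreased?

Rebound u = e ρ_c/ρ_m = 1.417 km × 2710/3210 = 1.196 km.
Net surface drop = e − u = 1.417 km − 1.196 km = e (ρ_m − ρ_c)/ρ_m = 0.221 km.

0.221 km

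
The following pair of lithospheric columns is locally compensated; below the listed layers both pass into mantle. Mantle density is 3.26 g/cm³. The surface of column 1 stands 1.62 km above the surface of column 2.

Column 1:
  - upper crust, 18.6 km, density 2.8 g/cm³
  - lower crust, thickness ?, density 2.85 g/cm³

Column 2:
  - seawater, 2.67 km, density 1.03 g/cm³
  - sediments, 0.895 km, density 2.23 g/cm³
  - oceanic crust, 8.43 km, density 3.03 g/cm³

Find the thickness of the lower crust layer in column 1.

13.5 km

Take the compensation level at the base of the deeper column (depth z_c below the surface of column 1) and equate Σ ρ_i t_i down to z_c; mantle fills any gap and the z_c terms cancel.
Column 1: 18.6×2.8 + x×2.85 + (z_c − 18.6 − x)×3.26
Column 2: 1.62×0 + 2.67×1.03 + 0.895×2.23 + 8.43×3.03 + (z_c − 1.62 − 11.995)×3.26
The z_c×3.26 term appears on both sides and cancels. Collect the known terms of each column as K = Σ(ρt)_known − 3.26 × (depth of known layers): K_1 = 52.08 − 3.26×18.6 = −8.556; K_2 = 30.28885 − 3.26×(1.62 + 11.995) = −14.09605.
Balance: K_1 − x×(3.26 − 2.85) = K_2, so x = (K_1 − K_2)/(3.26 − 2.85) = 5.54005/0.41 = 13.5 km.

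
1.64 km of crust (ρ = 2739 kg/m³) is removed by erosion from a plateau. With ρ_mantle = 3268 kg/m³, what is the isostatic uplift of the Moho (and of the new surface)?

1.37 km

Unloading: uplift u = e ρ_c/ρ_m = 1.64 km × 2739/3268 = 1.37 km.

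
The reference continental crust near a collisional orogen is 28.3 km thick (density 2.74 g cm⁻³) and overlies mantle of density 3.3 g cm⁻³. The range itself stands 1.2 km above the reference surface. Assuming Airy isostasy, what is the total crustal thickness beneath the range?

Root depth r = h ρ_c / (ρ_m − ρ_c) = 1.2 km × 2.74 / 0.56 = 5.871 km.
Total thickness = T + h + r = 28.3 km + 1.2 km + 5.871 km = 35.4 km.

35.4 km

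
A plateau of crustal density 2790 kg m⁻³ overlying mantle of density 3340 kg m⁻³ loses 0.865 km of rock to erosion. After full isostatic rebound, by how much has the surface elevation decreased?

Rebound u = e ρ_c/ρ_m = 0.865 km × 2790/3340 = 0.7226 km.
Net surface drop = e − u = 0.865 km − 0.7226 km = e (ρ_m − ρ_c)/ρ_m = 0.142 km.

0.142 km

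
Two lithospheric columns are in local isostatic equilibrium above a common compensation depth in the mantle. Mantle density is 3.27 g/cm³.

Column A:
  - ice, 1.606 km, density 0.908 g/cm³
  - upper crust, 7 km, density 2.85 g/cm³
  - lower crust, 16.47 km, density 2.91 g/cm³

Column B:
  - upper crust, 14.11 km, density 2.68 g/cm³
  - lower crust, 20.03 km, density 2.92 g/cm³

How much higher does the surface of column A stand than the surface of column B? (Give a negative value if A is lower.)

−0.817 km

For any compensation level in the mantle, the mantle terms cancel and isostasy reduces to e = (Σt_A − Σt_B) − (Σ(ρt)_A − Σ(ρt)_B) / ρ_m.
Σt_A = 25.076 km; Σt_B = 34.14 km; Σ(ρt)_A = 69.335948; Σ(ρt)_B = 96.3024 (in km·g/cm³).
e = (25.076 − 34.14) − (69.335948 − 96.3024) / 3.27 = −0.817 km.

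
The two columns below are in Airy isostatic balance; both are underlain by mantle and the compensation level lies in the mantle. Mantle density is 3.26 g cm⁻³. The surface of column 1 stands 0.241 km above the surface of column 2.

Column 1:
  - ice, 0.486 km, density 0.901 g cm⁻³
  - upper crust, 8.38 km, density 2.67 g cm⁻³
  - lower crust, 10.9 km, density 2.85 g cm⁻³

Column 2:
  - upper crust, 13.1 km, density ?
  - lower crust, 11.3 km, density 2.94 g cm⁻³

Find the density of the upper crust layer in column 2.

2.79 g cm⁻³

Take the compensation level at the base of the deeper column (depth z_c below the surface of column 1) and equate Σ ρ_i t_i down to z_c; mantle fills any gap and the z_c terms cancel.
Column 1: 0.486×0.901 + 8.38×2.67 + 10.9×2.85 + (z_c − 19.766)×3.26
Column 2: 0.241×0 + 13.1×ρ + 11.3×2.94 + (z_c − 0.241 − 24.4)×3.26
The z_c×3.26 term appears on both sides and cancels. Collect the known terms of each column as K = Σ(ρt)_known − 3.26 × (depth of known layers): K_1 = 53.877486 − 3.26×19.766 = −10.559674; K_2 = 33.222 − 3.26×(0.241 + 24.4) = −47.10766.
Balance: K_1 = K_2 + 13.1×ρ, so ρ = (K_1 − K_2)/13.1 = 36.548/13.1 = 2.79 g cm⁻³.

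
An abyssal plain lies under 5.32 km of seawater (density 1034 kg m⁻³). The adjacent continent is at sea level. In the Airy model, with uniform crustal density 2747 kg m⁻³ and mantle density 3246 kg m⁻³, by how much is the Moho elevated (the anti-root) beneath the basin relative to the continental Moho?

Balancing pressure at the compensation depth: replacing crust with seawater at the top is compensated by replacing crust with mantle at the base: d (ρ_c − ρ_w) = a (ρ_m − ρ_c).
a = d (ρ_c − ρ_w)/(ρ_m − ρ_c) = 5.32 km × 1713/499 = 18.3 km.

18.3 km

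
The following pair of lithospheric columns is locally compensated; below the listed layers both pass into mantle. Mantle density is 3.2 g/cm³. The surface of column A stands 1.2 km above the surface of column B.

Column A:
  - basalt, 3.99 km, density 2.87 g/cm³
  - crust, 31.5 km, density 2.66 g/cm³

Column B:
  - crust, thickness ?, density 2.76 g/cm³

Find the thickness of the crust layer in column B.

32.9 km

Take the compensation level at the base of the deeper column (depth z_c below the surface of column A) and equate Σ ρ_i t_i down to z_c; mantle fills any gap and the z_c terms cancel.
Column A: 3.99×2.87 + 31.5×2.66 + (z_c − 35.49)×3.2
Column B: 1.2×0 + x×2.76 + (z_c − 1.2 − 0 − x)×3.2
The z_c×3.2 term appears on both sides and cancels. Collect the known terms of each column as K = Σ(ρt)_known − 3.2 × (depth of known layers): K_A = 95.2413 − 3.2×35.49 = −18.3267; K_B = 0 − 3.2×(1.2 + 0) = −3.84.
Balance: K_A = K_B − x×(3.2 − 2.76), so x = (K_B − K_A)/(3.2 − 2.76) = 14.4867/0.44 = 32.9 km.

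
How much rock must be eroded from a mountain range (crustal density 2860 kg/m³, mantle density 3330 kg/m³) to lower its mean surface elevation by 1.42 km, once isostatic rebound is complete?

Net drop Δ = e − u = e − e ρ_c/ρ_m = e (ρ_m − ρ_c)/ρ_m.
e = Δ ρ_m/(ρ_m − ρ_c) = 1.42 km × 3330/470 = 10.1 km.

10.1 km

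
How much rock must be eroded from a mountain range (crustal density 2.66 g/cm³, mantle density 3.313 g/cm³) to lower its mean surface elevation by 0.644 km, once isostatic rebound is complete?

Net drop Δ = e − u = e − e ρ_c/ρ_m = e (ρ_m − ρ_c)/ρ_m.
e = Δ ρ_m/(ρ_m − ρ_c) = 0.644 km × 3.313/0.653 = 3.27 km.

3.27 km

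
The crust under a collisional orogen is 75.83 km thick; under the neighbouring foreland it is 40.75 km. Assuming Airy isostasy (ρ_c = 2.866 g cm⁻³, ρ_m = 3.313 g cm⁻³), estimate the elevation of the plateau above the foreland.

4.73 km

Excess crust Δ = 75.83 km − 40.75 km = 35.08 km, split between elevation h and root r with h + r = Δ.
Airy balance ρ_c h = (ρ_m − ρ_c) r gives r = h ρ_c/(ρ_m − ρ_c), so h (1 + ρ_c/(ρ_m − ρ_c)) = Δ, i.e. h = Δ (ρ_m − ρ_c)/ρ_m.
h = 35.08 km × 0.447/3.313 = 4.73 km.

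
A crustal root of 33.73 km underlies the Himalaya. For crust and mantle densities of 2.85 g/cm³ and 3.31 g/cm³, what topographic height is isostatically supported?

By Archimedes' principle applied to the lithosphere: ρ_c h = (ρ_m − ρ_c) r.
h = r (ρ_m − ρ_c) / ρ_c = 33.73 km × (3.31 − 2.85) / 2.85 = 5.44 km.

5.44 km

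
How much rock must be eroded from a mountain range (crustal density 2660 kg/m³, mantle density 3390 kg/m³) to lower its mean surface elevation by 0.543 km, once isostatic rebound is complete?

2.52 km

Net drop Δ = e − u = e − e ρ_c/ρ_m = e (ρ_m − ρ_c)/ρ_m.
e = Δ ρ_m/(ρ_m − ρ_c) = 0.543 km × 3390/730 = 2.52 km.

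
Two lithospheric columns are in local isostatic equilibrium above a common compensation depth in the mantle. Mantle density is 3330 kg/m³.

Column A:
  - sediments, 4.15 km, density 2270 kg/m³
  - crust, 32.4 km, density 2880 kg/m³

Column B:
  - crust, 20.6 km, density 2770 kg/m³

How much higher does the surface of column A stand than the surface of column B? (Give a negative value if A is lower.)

For any compensation level in the mantle, the mantle terms cancel and isostasy reduces to e = (Σt_A − Σt_B) − (Σ(ρt)_A − Σ(ρt)_B) / ρ_m.
Σt_A = 36.55 km; Σt_B = 20.6 km; Σ(ρt)_A = 102732.5; Σ(ρt)_B = 57062 (in km·kg/m³).
e = (36.55 − 20.6) − (102732.5 − 57062) / 3330 = 2.24 km.

2.24 km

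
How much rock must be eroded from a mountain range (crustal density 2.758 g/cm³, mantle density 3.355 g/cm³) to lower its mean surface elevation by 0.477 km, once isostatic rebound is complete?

Net drop Δ = e − u = e − e ρ_c/ρ_m = e (ρ_m − ρ_c)/ρ_m.
e = Δ ρ_m/(ρ_m − ρ_c) = 0.477 km × 3.355/0.597 = 2.68 km.

2.68 km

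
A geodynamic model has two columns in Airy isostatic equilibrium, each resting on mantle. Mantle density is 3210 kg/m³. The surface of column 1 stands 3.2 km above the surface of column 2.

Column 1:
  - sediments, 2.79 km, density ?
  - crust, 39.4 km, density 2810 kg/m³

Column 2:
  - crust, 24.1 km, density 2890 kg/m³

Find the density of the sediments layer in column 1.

Take the compensation level at the base of the deeper column (depth z_c below the surface of column 1) and equate Σ ρ_i t_i down to z_c; mantle fills any gap and the z_c terms cancel.
Column 1: 2.79×ρ + 39.4×2810 + (z_c − 42.19)×3210
Column 2: 3.2×0 + 24.1×2890 + (z_c − 3.2 − 24.1)×3210
The z_c×3210 term appears on both sides and cancels. Collect the known terms of each column as K = Σ(ρt)_known − 3210 × (depth of known layers): K_1 = 110714 − 3210×42.19 = −24715.9; K_2 = 69649 − 3210×(3.2 + 24.1) = −17984.
Balance: K_1 + 2.79×ρ = K_2, so ρ = (K_2 − K_1)/2.79 = 6731.9/2.79 = 2410 kg/m³.

2410 kg/m³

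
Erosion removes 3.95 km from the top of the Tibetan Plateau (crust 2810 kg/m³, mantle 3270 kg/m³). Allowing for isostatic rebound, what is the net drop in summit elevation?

Rebound u = e ρ_c/ρ_m = 3.95 km × 2810/3270 = 3.394 km.
Net surface drop = e − u = 3.95 km − 3.394 km = e (ρ_m − ρ_c)/ρ_m = 0.556 km.

0.556 km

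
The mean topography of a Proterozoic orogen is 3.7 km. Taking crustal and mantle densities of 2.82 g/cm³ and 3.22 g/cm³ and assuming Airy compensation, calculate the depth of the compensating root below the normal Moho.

26.1 km

Isostatic balance requires: the weight of the topography is balanced by the buoyancy of the root, ρ_c h = (ρ_m − ρ_c) r.
r = h · ρ_c / (ρ_m − ρ_c) = 3.7 km × 2.82 / (3.22 − 2.82) = 26.1 km.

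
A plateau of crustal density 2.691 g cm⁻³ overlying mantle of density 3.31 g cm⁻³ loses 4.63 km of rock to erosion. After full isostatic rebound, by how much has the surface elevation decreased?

0.866 km

Rebound u = e ρ_c/ρ_m = 4.63 km × 2.691/3.31 = 3.764 km.
Net surface drop = e − u = 4.63 km − 3.764 km = e (ρ_m − ρ_c)/ρ_m = 0.866 km.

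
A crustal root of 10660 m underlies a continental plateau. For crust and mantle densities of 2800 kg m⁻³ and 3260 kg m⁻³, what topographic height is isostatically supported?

1750 m

Equating mass per unit area of the two columns: ρ_c h = (ρ_m − ρ_c) r.
h = r (ρ_m − ρ_c) / ρ_c = 10660 m × (3260 − 2800) / 2800 = 1750 m.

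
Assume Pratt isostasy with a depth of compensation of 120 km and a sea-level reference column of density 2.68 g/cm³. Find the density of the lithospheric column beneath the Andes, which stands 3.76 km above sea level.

Pratt balance: ρ_ref D = ρ (D + h).
ρ = ρ_ref D/(D + h) = 2.68 × 120 km/(120 km + 3.76 km) = 2.6 g/cm³.

2.6 g/cm³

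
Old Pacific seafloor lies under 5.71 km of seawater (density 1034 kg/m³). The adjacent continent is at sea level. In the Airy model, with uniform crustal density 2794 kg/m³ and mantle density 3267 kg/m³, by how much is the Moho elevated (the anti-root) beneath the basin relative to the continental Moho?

21.2 km

Equating mass per unit area of the two columns: replacing crust with seawater at the top is compensated by replacing crust with mantle at the base: d (ρ_c − ρ_w) = a (ρ_m − ρ_c).
a = d (ρ_c − ρ_w)/(ρ_m − ρ_c) = 5.71 km × 1760/473 = 21.2 km.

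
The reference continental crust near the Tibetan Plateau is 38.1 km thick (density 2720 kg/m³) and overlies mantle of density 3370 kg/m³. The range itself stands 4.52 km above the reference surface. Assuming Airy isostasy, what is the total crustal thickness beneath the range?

61.5 km

Root depth r = h ρ_c / (ρ_m − ρ_c) = 4.52 km × 2720 / 650 = 18.91 km.
Total thickness = T + h + r = 38.1 km + 4.52 km + 18.91 km = 61.5 km.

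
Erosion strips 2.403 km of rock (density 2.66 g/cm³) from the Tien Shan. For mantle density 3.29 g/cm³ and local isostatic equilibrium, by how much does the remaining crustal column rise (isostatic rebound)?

Unloading: uplift u = e ρ_c/ρ_m = 2.403 km × 2.66/3.29 = 1.94 km.

1.94 km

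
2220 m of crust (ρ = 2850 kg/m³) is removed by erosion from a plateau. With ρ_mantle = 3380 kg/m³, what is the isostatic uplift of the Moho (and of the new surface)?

1870 m

Unloading: uplift u = e ρ_c/ρ_m = 2220 m × 2850/3380 = 1870 m.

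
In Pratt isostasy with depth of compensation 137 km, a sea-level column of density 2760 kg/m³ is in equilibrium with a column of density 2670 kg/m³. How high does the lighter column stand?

4.62 km

ρ_ref D = ρ (D + h) → h = D (ρ_ref − ρ)/ρ.
h = 137 km × (2760 − 2670)/2670 = 4.62 km.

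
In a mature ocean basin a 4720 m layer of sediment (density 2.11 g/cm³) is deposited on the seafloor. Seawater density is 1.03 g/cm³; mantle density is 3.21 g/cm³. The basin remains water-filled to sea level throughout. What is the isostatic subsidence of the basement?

Submarine loading: the sediment displaces seawater, and the subsidence is in turn flooded, so s (ρ_m − ρ_w) = t (ρ_sed − ρ_w).
s = 4720 m × (2.11 − 1.03) / (3.21 − 1.03) = 2340 m.

2340 m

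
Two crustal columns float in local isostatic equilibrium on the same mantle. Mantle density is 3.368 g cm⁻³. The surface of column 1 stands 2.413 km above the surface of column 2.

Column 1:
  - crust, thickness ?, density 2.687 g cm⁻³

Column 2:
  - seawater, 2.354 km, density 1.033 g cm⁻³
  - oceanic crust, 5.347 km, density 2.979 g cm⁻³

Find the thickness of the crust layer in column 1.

23.1 km

Take the compensation level at the base of the deeper column (depth z_c below the surface of column 1) and equate Σ ρ_i t_i down to z_c; mantle fills any gap and the z_c terms cancel.
Column 1: x×2.687 + (z_c − 0 − x)×3.368
Column 2: 2.413×0 + 2.354×1.033 + 5.347×2.979 + (z_c − 2.413 − 7.701)×3.368
The z_c×3.368 term appears on both sides and cancels. Collect the known terms of each column as K = Σ(ρt)_known − 3.368 × (depth of known layers): K_1 = 0 − 3.368×0 = 0; K_2 = 18.360395 − 3.368×(2.413 + 7.701) = −15.703557.
Balance: K_1 − x×(3.368 − 2.687) = K_2, so x = (K_1 − K_2)/(3.368 − 2.687) = 15.7036/0.681 = 23.1 km.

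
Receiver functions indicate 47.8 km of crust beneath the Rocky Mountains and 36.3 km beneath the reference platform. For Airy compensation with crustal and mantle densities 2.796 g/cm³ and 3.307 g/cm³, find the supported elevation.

Excess crust Δ = 47.8 km − 36.3 km = 11.5 km, split between elevation h and root r with h + r = Δ.
Airy balance ρ_c h = (ρ_m − ρ_c) r gives r = h ρ_c/(ρ_m − ρ_c), so h (1 + ρ_c/(ρ_m − ρ_c)) = Δ, i.e. h = Δ (ρ_m − ρ_c)/ρ_m.
h = 11.5 km × 0.511/3.307 = 1.78 km.

1.78 km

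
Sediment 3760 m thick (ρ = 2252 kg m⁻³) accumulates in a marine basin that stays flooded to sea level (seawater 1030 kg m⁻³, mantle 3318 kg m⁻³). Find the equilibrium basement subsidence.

Submarine loading: the sediment displaces seawater, and the subsidence is in turn flooded, so s (ρ_m − ρ_w) = t (ρ_sed − ρ_w).
s = 3760 m × (2252 − 1030) / (3318 − 1030) = 2010 m.

2010 m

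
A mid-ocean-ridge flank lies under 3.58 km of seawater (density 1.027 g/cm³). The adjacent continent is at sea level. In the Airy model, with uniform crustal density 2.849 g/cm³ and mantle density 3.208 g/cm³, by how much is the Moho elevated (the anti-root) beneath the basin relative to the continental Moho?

In Airy isostatic equilibrium: replacing crust with seawater at the top is compensated by replacing crust with mantle at the base: d (ρ_c − ρ_w) = a (ρ_m − ρ_c).
a = d (ρ_c − ρ_w)/(ρ_m − ρ_c) = 3.58 km × 1.822/0.359 = 18.2 km.

18.2 km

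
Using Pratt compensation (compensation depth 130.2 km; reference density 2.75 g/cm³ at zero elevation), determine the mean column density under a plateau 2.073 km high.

2.71 g/cm³

Pratt balance: ρ_ref D = ρ (D + h).
ρ = ρ_ref D/(D + h) = 2.75 × 130.2 km/(130.2 km + 2.073 km) = 2.71 g/cm³.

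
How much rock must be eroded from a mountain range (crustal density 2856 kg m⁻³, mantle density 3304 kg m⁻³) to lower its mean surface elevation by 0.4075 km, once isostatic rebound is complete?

3.01 km

Net drop Δ = e − u = e − e ρ_c/ρ_m = e (ρ_m − ρ_c)/ρ_m.
e = Δ ρ_m/(ρ_m − ρ_c) = 0.4075 km × 3304/448 = 3.01 km.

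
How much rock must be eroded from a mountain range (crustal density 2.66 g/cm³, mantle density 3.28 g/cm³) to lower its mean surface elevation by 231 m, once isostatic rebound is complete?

1220 m

Net drop Δ = e − u = e − e ρ_c/ρ_m = e (ρ_m − ρ_c)/ρ_m.
e = Δ ρ_m/(ρ_m − ρ_c) = 231 m × 3.28/0.62 = 1220 m.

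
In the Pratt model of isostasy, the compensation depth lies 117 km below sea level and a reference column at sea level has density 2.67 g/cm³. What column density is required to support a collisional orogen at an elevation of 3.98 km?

2.58 g/cm³

Pratt balance: ρ_ref D = ρ (D + h).
ρ = ρ_ref D/(D + h) = 2.67 × 117 km/(117 km + 3.98 km) = 2.58 g/cm³.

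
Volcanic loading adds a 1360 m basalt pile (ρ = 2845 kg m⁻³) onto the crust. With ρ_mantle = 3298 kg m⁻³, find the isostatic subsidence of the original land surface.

Subaerial loading: s = t ρ_load / ρ_m.
s = 1360 m × 2845/3298 = 1170 m.

1170 m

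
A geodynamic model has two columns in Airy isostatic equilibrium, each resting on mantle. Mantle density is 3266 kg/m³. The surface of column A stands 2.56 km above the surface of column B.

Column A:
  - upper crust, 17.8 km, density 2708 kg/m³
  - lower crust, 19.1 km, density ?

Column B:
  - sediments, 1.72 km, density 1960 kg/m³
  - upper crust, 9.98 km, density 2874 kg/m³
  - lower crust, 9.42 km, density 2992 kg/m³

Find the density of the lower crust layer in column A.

2890 kg/m³

Take the compensation level at the base of the deeper column (depth z_c below the surface of column A) and equate Σ ρ_i t_i down to z_c; mantle fills any gap and the z_c terms cancel.
Column A: 17.8×2708 + 19.1×ρ + (z_c − 36.9)×3266
Column B: 2.56×0 + 1.72×1960 + 9.98×2874 + 9.42×2992 + (z_c − 2.56 − 21.12)×3266
The z_c×3266 term appears on both sides and cancels. Collect the known terms of each column as K = Σ(ρt)_known − 3266 × (depth of known layers): K_A = 48202.4 − 3266×36.9 = −72313; K_B = 60238.36 − 3266×(2.56 + 21.12) = −17100.52.
Balance: K_A + 19.1×ρ = K_B, so ρ = (K_B − K_A)/19.1 = 55212.5/19.1 = 2890 kg/m³.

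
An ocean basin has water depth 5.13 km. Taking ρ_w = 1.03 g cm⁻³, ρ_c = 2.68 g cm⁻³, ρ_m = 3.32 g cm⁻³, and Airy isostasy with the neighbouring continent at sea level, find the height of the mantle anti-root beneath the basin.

Balancing pressure at the compensation depth: replacing crust with seawater at the top is compensated by replacing crust with mantle at the base: d (ρ_c − ρ_w) = a (ρ_m − ρ_c).
a = d (ρ_c − ρ_w)/(ρ_m − ρ_c) = 5.13 km × 1.65/0.64 = 13.2 km.

13.2 km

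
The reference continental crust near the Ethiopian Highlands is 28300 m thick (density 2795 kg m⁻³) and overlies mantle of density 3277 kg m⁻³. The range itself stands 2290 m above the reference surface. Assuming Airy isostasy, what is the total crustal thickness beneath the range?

43900 m

Root depth r = h ρ_c / (ρ_m − ρ_c) = 2290 m × 2795 / 482 = 13280 m.
Total thickness = T + h + r = 28300 m + 2290 m + 13280 m = 43900 m.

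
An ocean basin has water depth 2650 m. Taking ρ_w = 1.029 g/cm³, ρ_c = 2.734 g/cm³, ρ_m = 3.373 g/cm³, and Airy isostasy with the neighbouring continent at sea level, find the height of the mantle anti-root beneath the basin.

7070 m

Equating mass per unit area of the two columns: replacing crust with seawater at the top is compensated by replacing crust with mantle at the base: d (ρ_c − ρ_w) = a (ρ_m − ρ_c).
a = d (ρ_c − ρ_w)/(ρ_m − ρ_c) = 2650 m × 1.705/0.639 = 7070 m.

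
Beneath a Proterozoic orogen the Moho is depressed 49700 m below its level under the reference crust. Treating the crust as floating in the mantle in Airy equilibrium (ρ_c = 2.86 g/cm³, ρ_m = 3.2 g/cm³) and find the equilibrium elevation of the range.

For local isostatic compensation: ρ_c h = (ρ_m − ρ_c) r.
h = r (ρ_m − ρ_c) / ρ_c = 49700 m × (3.2 − 2.86) / 2.86 = 5910 m.

5910 m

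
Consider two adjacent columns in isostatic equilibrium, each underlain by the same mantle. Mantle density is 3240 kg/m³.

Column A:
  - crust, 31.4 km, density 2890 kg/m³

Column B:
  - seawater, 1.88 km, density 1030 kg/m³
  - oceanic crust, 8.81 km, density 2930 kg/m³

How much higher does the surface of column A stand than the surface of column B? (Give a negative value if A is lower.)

For any compensation level in the mantle, the mantle terms cancel and isostasy reduces to e = (Σt_A − Σt_B) − (Σ(ρt)_A − Σ(ρt)_B) / ρ_m.
Σt_A = 31.4 km; Σt_B = 10.69 km; Σ(ρt)_A = 90746; Σ(ρt)_B = 27749.7 (in km·kg/m³).
e = (31.4 − 10.69) − (90746 − 27749.7) / 3240 = 1.27 km.

1.27 km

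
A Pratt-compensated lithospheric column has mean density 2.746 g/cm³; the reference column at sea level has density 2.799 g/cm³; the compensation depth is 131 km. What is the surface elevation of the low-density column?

ρ_ref D = ρ (D + h) → h = D (ρ_ref − ρ)/ρ.
h = 131 km × (2.799 − 2.746)/2.746 = 2.53 km.

2.53 km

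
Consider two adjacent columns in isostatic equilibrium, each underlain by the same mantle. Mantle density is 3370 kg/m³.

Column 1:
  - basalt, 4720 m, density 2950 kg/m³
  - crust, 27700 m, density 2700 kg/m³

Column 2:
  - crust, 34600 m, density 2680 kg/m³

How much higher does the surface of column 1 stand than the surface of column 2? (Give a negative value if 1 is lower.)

−989 m

For any compensation level in the mantle, the mantle terms cancel and isostasy reduces to e = (Σt_1 − Σt_2) − (Σ(ρt)_1 − Σ(ρt)_2) / ρ_m.
Σt_1 = 32420 m; Σt_2 = 34600 m; Σ(ρt)_1 = 88714000; Σ(ρt)_2 = 92728000 (in m·kg/m³).
e = (32420 − 34600) − (88714000 − 92728000) / 3370 = −989 m.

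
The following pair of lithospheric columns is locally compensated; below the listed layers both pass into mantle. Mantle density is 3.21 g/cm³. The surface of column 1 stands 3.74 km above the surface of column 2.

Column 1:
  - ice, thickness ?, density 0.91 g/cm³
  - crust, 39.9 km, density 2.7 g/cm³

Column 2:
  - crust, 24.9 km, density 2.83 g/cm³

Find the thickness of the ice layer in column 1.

Take the compensation level at the base of the deeper column (depth z_c below the surface of column 1) and equate Σ ρ_i t_i down to z_c; mantle fills any gap and the z_c terms cancel.
Column 1: x×0.91 + 39.9×2.7 + (z_c − 39.9 − x)×3.21
Column 2: 3.74×0 + 24.9×2.83 + (z_c − 3.74 − 24.9)×3.21
The z_c×3.21 term appears on both sides and cancels. Collect the known terms of each column as K = Σ(ρt)_known − 3.21 × (depth of known layers): K_1 = 107.73 − 3.21×39.9 = −20.349; K_2 = 70.467 − 3.21×(3.74 + 24.9) = −21.4674.
Balance: K_1 − x×(3.21 − 0.91) = K_2, so x = (K_1 − K_2)/(3.21 − 0.91) = 1.1184/2.3 = 0.486 km.

0.486 km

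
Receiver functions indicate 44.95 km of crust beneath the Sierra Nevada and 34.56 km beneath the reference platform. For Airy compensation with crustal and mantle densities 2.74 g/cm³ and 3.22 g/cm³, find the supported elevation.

1.55 km

Excess crust Δ = 44.95 km − 34.56 km = 10.39 km, split between elevation h and root r with h + r = Δ.
Airy balance ρ_c h = (ρ_m − ρ_c) r gives r = h ρ_c/(ρ_m − ρ_c), so h (1 + ρ_c/(ρ_m − ρ_c)) = Δ, i.e. h = Δ (ρ_m − ρ_c)/ρ_m.
h = 10.39 km × 0.48/3.22 = 1.55 km.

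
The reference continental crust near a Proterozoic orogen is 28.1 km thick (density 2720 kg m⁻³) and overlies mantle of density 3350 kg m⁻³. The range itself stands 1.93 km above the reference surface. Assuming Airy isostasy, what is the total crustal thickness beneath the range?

38.4 km

Root depth r = h ρ_c / (ρ_m − ρ_c) = 1.93 km × 2720 / 630 = 8.333 km.
Total thickness = T + h + r = 28.1 km + 1.93 km + 8.333 km = 38.4 km.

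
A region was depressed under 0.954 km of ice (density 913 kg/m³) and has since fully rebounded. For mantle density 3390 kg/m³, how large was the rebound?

0.257 km

Removing the load lets mantle flow back in; uplift u satisfies ρ_ice t = ρ_m u.
u = t ρ_ice/ρ_m = 0.954 km × 913/3390 = 0.257 km.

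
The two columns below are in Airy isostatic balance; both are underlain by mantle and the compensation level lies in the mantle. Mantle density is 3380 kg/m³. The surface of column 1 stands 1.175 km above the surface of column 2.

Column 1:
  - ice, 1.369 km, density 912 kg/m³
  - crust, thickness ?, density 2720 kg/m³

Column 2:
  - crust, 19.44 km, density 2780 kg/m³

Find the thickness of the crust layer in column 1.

18.6 km

Take the compensation level at the base of the deeper column (depth z_c below the surface of column 1) and equate Σ ρ_i t_i down to z_c; mantle fills any gap and the z_c terms cancel.
Column 1: 1.369×912 + x×2720 + (z_c − 1.369 − x)×3380
Column 2: 1.175×0 + 19.44×2780 + (z_c − 1.175 − 19.44)×3380
The z_c×3380 term appears on both sides and cancels. Collect the known terms of each column as K = Σ(ρt)_known − 3380 × (depth of known layers): K_1 = 1248.528 − 3380×1.369 = −3378.692; K_2 = 54043.2 − 3380×(1.175 + 19.44) = −15635.5.
Balance: K_1 − x×(3380 − 2720) = K_2, so x = (K_1 − K_2)/(3380 − 2720) = 12256.8/660 = 18.6 km.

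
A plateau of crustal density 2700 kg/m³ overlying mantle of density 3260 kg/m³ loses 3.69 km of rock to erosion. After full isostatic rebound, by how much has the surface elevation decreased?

0.634 km

Rebound u = e ρ_c/ρ_m = 3.69 km × 2700/3260 = 3.056 km.
Net surface drop = e − u = 3.69 km − 3.056 km = e (ρ_m − ρ_c)/ρ_m = 0.634 km.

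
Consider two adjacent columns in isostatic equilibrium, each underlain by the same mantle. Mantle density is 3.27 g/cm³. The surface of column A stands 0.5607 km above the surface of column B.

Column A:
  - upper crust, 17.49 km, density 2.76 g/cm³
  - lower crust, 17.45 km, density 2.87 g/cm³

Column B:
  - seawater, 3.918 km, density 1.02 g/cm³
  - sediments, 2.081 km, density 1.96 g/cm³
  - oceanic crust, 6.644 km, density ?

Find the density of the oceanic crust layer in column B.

Take the compensation level at the base of the deeper column (depth z_c below the surface of column A) and equate Σ ρ_i t_i down to z_c; mantle fills any gap and the z_c terms cancel.
Column A: 17.49×2.76 + 17.45×2.87 + (z_c − 34.94)×3.27
Column B: 0.5607×0 + 3.918×1.02 + 2.081×1.96 + 6.644×ρ + (z_c − 0.5607 − 12.643)×3.27
The z_c×3.27 term appears on both sides and cancels. Collect the known terms of each column as K = Σ(ρt)_known − 3.27 × (depth of known layers): K_A = 98.3539 − 3.27×34.94 = −15.8999; K_B = 8.07512 − 3.27×(0.5607 + 12.643) = −35.100979.
Balance: K_A = K_B + 6.644×ρ, so ρ = (K_A − K_B)/6.644 = 19.2011/6.644 = 2.89 g/cm³.

2.89 g/cm³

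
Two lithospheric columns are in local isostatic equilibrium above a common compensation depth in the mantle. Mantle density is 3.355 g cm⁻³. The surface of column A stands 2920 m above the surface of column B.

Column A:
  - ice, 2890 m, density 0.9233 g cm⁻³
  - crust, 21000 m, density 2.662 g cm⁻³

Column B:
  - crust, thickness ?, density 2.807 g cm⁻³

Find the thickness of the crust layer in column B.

21500 m

Take the compensation level at the base of the deeper column (depth z_c below the surface of column A) and equate Σ ρ_i t_i down to z_c; mantle fills any gap and the z_c terms cancel.
Column A: 2890×0.9233 + 21000×2.662 + (z_c − 23890)×3.355
Column B: 2920×0 + x×2.807 + (z_c − 2920 − 0 − x)×3.355
The z_c×3.355 term appears on both sides and cancels. Collect the known terms of each column as K = Σ(ρt)_known − 3.355 × (depth of known layers): K_A = 58570.337 − 3.355×23890 = −21580.613; K_B = 0 − 3.355×(2920 + 0) = −9796.6.
Balance: K_A = K_B − x×(3.355 − 2.807), so x = (K_B − K_A)/(3.355 − 2.807) = 11784/0.548 = 21500 m.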